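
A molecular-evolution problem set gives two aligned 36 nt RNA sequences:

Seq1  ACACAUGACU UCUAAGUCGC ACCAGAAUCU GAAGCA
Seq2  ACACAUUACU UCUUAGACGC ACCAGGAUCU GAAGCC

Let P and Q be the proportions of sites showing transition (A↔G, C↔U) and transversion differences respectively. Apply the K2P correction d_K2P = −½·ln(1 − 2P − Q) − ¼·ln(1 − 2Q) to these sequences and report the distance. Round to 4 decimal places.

Mismatches occur at site 7 (G/U, transversion), site 14 (A/U, transversion), site 17 (U/A, transversion), site 26 (A/G, transition), site 36 (A/C, transversion).
Of the 5 differences, 1 transition and 4 transversions over 36 sites: P = 1/36 = 0.027778, Q = 4/36 = 0.111111.
d = −0.5·ln(0.833333) − 0.25·ln(0.777778) = −0.5·(-0.182322) − 0.25·(-0.251314) = 0.1540.

0.1540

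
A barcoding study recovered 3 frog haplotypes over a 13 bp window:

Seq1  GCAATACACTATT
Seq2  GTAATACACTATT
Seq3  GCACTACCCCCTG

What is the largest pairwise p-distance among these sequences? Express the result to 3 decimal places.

0.462

Pairwise Hamming distances:
  Seq1 vs Seq2: 1
  Seq1 vs Seq3: 5
  Seq2 vs Seq3: 6
The largest is 6 mismatches, between Seq2 and Seq3; p = 6/13 = 0.462.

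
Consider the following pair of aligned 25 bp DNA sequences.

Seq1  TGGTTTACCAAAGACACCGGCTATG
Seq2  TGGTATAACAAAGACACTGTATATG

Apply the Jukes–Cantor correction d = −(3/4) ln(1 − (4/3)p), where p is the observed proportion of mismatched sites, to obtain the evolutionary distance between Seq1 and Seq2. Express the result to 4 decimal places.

Differing sites — 5:T/A; 8:C/A; 18:C/T; 20:G/T; 21:C/A.
p = 5/25 = 0.200000.
d = −0.75 · ln(1 − (4/3)·0.200000) = −0.75 · ln(0.733333) = −0.75 · (-0.310155) = 0.2326.

0.2326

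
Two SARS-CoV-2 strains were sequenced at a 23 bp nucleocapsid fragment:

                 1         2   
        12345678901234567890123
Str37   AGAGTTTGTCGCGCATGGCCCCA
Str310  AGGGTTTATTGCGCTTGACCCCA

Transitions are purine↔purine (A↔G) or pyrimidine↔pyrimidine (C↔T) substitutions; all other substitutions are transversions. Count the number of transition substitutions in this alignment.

Mismatches occur at site 3 (A↔G, transition), site 8 (G↔A, transition), site 10 (C↔T, transition), site 15 (A↔T, transversion), site 18 (G↔A, transition).
Of the 5 differences, 4 transitions and 1 transversion, so the answer is 4.

4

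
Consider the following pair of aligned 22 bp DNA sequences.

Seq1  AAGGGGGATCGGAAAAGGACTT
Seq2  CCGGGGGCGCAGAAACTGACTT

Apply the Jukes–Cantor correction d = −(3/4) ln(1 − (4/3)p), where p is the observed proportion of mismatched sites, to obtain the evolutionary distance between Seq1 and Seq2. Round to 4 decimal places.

Mismatches occur at site 1 (A↔C), site 2 (A↔C), site 8 (A↔C), site 9 (T↔G), site 11 (G↔A), site 16 (A↔C), site 17 (G↔T).
p = 7/22 = 0.318182.
d = −0.75 · ln(1 − (4/3)·0.318182) = −0.75 · ln(0.575757) = −0.75 · (-0.552070) = 0.4141.

0.4141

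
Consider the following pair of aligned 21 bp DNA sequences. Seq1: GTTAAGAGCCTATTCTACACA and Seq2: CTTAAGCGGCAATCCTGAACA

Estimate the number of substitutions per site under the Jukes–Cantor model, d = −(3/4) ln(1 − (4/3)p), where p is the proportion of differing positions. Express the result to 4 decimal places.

Mismatches occur at site 1 (G↔C), site 7 (A↔C), site 9 (C↔G), site 11 (T↔A), site 14 (T↔C), site 17 (A↔G), site 18 (C↔A).
p = 7/21 = 0.333333.
d = −0.75 · ln(1 − (4/3)·0.333333) = −0.75 · ln(0.555556) = −0.75 · (-0.587786) = 0.4408.

0.4408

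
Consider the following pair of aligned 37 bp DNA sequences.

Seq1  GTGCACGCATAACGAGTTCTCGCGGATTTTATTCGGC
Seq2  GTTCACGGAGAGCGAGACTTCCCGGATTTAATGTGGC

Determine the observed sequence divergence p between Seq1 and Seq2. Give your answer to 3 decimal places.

Mismatches occur at site 3 (G↔T), site 8 (C↔G), site 10 (T↔G), site 12 (A↔G), site 17 (T↔A), site 18 (T↔C), site 19 (C↔T), site 22 (G↔C), site 30 (T↔A), site 33 (T↔G), site 34 (C↔T).
There are 11 differences over 37 sites, so p = 11/37 = 0.297.

0.297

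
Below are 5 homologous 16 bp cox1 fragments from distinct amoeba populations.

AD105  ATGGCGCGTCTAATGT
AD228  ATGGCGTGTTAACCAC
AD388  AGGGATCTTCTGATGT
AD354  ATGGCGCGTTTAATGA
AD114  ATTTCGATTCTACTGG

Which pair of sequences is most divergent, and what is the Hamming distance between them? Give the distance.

Pairwise Hamming distances:
  AD105 vs AD228: 7
  AD105 vs AD388: 5
  AD105 vs AD354: 2
  AD105 vs AD114: 6
  AD228 vs AD388: 12
  AD228 vs AD354: 6
  AD228 vs AD114: 9
  AD388 vs AD354: 7
  AD388 vs AD114: 9
  AD354 vs AD114: 7
The largest is 12, between AD228 and AD388.

12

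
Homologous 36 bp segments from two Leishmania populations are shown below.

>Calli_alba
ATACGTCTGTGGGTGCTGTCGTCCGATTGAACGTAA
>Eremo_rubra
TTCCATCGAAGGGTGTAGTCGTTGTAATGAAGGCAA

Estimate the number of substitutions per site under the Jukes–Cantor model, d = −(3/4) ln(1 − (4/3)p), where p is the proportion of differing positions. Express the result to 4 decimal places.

Mismatches occur at site 1 (A/T), site 3 (A/C), site 5 (G/A), site 8 (T/G), site 9 (G/A), site 10 (T/A), site 16 (C/T), site 17 (T/A), site 23 (C/T), site 24 (C/G), site 25 (G/T), site 27 (T/A), site 32 (C/G), site 34 (T/C).
p = 14/36 = 0.388889.
d = −0.75 · ln(1 − (4/3)·0.388889) = −0.75 · ln(0.481481) = −0.75 · (-0.730889) = 0.5482.

0.5482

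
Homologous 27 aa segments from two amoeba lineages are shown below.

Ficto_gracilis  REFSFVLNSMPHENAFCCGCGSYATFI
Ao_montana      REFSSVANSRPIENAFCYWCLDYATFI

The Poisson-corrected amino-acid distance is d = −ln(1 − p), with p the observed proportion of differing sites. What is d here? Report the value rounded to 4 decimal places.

The sequences differ at positions 5 (F/S), 7 (L/A), 10 (M/R), 12 (H/I), 18 (C/Y), 19 (G/W), 21 (G/L), 22 (S/D).
p = 8/27 = 0.296296.
d = −ln(1 − 0.296296) = −ln(0.703704) = 0.3514.

0.3514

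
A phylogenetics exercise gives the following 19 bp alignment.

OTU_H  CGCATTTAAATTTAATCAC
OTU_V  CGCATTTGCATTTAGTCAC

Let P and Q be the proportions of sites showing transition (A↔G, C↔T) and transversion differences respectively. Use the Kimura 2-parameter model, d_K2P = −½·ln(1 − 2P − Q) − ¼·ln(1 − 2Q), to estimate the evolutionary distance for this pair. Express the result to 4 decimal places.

0.1805

Mismatches occur at site 8 (A↔G, transition), site 9 (A↔C, transversion), site 15 (A↔G, transition).
Of the 3 differences, 2 transitions and 1 transversion over 19 sites: P = 2/19 = 0.105263, Q = 1/19 = 0.052632.
d = −0.5·ln(0.736842) − 0.25·ln(0.894736) = −0.5·(-0.305382) − 0.25·(-0.111227) = 0.1805.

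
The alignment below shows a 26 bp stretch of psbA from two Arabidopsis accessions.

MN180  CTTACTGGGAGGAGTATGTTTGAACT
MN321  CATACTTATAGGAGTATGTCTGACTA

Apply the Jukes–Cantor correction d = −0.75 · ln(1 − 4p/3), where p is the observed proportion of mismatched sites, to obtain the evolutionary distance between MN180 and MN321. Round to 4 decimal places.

0.3961

Differing sites — 2:T/A; 7:G/T; 8:G/A; 9:G/T; 20:T/C; 24:A/C; 25:C/T; 26:T/A.
p = 8/26 = 0.307692.
d = −0.75 · ln(1 − (4/3)·0.307692) = −0.75 · ln(0.589744) = −0.75 · (-0.528067) = 0.3961.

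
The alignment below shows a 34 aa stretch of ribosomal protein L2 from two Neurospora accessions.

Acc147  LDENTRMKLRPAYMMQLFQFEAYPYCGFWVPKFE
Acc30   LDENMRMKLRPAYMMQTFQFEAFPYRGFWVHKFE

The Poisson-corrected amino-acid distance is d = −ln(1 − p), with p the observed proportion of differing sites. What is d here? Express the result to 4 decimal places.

Differing sites — 5:T/M; 17:L/T; 23:Y/F; 26:C/R; 31:P/H.
p = 5/34 = 0.147059.
d = −ln(1 − 0.147059) = −ln(0.852941) = 0.1591.

0.1591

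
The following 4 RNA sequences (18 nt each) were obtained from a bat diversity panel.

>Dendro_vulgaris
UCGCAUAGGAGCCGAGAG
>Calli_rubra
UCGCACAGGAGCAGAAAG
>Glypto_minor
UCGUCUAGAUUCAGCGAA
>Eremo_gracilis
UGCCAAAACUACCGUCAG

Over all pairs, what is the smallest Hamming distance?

Pairwise Hamming distances:
  Dendro_vulgaris vs Calli_rubra: 3
  Dendro_vulgaris vs Glypto_minor: 8
  Dendro_vulgaris vs Eremo_gracilis: 9
  Calli_rubra vs Glypto_minor: 9
  Calli_rubra vs Eremo_gracilis: 10
  Glypto_minor vs Eremo_gracilis: 12
The smallest is 3, between Dendro_vulgaris and Calli_rubra.

3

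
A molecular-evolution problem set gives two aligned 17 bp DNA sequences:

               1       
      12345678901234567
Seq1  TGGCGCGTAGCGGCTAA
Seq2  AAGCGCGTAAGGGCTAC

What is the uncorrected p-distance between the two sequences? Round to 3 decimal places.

0.294

Differing sites — 1:T/A; 2:G/A; 10:G/A; 11:C/G; 17:A/C.
There are 5 differences over 17 sites, so p = 5/17 = 0.294.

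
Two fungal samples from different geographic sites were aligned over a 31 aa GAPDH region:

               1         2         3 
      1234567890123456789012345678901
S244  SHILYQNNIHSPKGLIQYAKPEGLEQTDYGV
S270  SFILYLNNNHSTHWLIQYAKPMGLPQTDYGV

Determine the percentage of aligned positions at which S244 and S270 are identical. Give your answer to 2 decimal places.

74.19%

Differing sites — 2:H/F; 6:Q/L; 9:I/N; 12:P/T; 13:K/H; 14:G/W; 22:E/M; 25:E/P.
23 of the 31 sites match, so the percent identity is 23/31 × 100 = 74.19%.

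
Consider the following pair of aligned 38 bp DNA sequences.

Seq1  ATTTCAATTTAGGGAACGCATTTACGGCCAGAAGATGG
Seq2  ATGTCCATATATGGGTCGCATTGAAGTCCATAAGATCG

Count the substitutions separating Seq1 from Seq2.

Mismatches occur at site 3 (T↔G), site 6 (A↔C), site 9 (T↔A), site 12 (G↔T), site 15 (A↔G), site 16 (A↔T), site 23 (T↔G), site 25 (C↔A), site 27 (G↔T), site 31 (G↔T), site 37 (G↔C).
That gives 11 mismatches out of 38 aligned sites, so the Hamming distance is 11.

11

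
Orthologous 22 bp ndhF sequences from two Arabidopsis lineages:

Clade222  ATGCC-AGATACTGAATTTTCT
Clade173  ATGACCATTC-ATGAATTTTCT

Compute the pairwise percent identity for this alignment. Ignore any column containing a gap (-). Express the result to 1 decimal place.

75.0%

Excluding the 2 gap columns leaves 20 comparable sites.
Mismatches occur at site 4 (C↔A), site 8 (G↔T), site 9 (A↔T), site 10 (T↔C), site 12 (C↔A).
15 of the 20 comparable sites match, so the percent identity is 15/20 × 100 = 75.0%.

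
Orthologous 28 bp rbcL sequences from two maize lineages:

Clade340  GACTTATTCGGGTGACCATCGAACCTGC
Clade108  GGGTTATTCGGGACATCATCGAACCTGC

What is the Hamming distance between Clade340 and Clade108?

Differing sites — 2:A/G; 3:C/G; 13:T/A; 14:G/C; 16:C/T.
That gives 5 mismatches out of 28 aligned sites, so the Hamming distance is 5.

5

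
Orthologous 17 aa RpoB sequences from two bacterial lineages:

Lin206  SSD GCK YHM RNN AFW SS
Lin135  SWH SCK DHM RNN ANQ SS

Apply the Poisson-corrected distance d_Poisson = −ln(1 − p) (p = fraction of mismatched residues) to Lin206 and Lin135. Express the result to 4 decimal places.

Mismatches occur at site 2 (S→W), site 3 (D→H), site 4 (G→S), site 7 (Y→D), site 14 (F→N), site 15 (W→Q).
p = 6/17 = 0.352941.
d = −ln(1 − 0.352941) = −ln(0.647059) = 0.4353.

0.4353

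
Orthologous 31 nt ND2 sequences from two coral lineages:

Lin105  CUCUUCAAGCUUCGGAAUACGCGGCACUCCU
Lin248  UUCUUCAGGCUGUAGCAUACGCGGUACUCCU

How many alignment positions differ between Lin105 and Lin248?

7

Differing sites — 1:C/U; 8:A/G; 12:U/G; 13:C/U; 14:G/A; 16:A/C; 25:C/U.
That gives 7 mismatches out of 31 aligned sites, so the Hamming distance is 7.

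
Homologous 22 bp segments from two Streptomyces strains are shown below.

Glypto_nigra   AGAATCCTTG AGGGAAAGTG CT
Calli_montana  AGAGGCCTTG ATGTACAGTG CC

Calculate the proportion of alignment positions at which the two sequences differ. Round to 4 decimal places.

Mismatches occur at site 4 (A↔G), site 5 (T↔G), site 12 (G↔T), site 14 (G↔T), site 16 (A↔C), site 22 (T↔C).
There are 6 differences over 22 sites, so p = 6/22 = 0.2727.

0.2727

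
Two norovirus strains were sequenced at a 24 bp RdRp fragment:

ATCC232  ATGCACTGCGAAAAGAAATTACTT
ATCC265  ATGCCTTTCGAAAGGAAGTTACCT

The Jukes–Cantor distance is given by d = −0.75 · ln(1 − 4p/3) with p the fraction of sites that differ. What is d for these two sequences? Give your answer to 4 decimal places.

0.3041

Differing sites — 5:A/C; 6:C/T; 8:G/T; 14:A/G; 18:A/G; 23:T/C.
p = 6/24 = 0.250000.
d = −0.75 · ln(1 − (4/3)·0.250000) = −0.75 · ln(0.666667) = −0.75 · (-0.405465) = 0.3041.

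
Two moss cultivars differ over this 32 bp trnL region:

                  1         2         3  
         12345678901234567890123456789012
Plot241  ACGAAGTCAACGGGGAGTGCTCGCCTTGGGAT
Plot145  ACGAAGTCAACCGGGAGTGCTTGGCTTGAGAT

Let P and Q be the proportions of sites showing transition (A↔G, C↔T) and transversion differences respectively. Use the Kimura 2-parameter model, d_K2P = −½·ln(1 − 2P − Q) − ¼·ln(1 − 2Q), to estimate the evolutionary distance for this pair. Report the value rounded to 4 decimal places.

Mismatches occur at site 12 (G/C, transversion), site 22 (C/T, transition), site 24 (C/G, transversion), site 29 (G/A, transition).
Of the 4 differences, 2 transitions and 2 transversions over 32 sites: P = 2/32 = 0.062500, Q = 2/32 = 0.062500.
d = −0.5·ln(0.812500) − 0.25·ln(0.875000) = −0.5·(-0.207639) − 0.25·(-0.133531) = 0.1372.

0.1372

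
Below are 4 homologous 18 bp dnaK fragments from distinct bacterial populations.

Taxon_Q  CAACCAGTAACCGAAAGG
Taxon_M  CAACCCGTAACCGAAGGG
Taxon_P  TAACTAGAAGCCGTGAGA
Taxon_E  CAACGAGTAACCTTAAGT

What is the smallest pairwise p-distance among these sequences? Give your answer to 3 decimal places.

Pairwise Hamming distances:
  Taxon_Q vs Taxon_M: 2
  Taxon_Q vs Taxon_P: 7
  Taxon_Q vs Taxon_E: 4
  Taxon_M vs Taxon_P: 9
  Taxon_M vs Taxon_E: 6
  Taxon_P vs Taxon_E: 7
The smallest is 2 mismatches, between Taxon_Q and Taxon_M; p = 2/18 = 0.111.

0.111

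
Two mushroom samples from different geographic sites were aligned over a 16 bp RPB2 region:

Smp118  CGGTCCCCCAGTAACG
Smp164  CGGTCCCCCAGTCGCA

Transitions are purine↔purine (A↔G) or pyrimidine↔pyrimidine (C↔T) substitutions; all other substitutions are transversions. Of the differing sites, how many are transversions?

1

The sequences differ at positions 13 (A/C, transversion), 14 (A/G, transition), 16 (G/A, transition).
Of the 3 differences, 2 transitions and 1 transversion, so the answer is 1.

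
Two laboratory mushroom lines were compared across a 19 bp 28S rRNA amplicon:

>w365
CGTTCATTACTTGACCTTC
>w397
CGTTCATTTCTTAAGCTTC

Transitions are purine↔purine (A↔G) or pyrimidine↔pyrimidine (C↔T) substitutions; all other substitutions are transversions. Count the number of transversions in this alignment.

The sequences differ at positions 9 (A/T, transversion), 13 (G/A, transition), 15 (C/G, transversion).
Of the 3 differences, 1 transition and 2 transversions, so the answer is 2.

2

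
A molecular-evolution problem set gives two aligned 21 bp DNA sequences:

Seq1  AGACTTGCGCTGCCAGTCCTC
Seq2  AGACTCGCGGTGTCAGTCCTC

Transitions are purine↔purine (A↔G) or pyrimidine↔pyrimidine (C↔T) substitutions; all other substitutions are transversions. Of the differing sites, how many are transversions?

The sequences differ at positions 6 (T/C, transition), 10 (C/G, transversion), 13 (C/T, transition).
Of the 3 differences, 2 transitions and 1 transversion, so the answer is 1.

1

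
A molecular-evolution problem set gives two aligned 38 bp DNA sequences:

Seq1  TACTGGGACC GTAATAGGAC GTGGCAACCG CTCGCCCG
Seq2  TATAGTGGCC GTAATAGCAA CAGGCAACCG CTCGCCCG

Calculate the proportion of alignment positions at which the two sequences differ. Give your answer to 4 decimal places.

0.2105

The sequences differ at positions 3 (C/T), 4 (T/A), 6 (G/T), 8 (A/G), 18 (G/C), 20 (C/A), 21 (G/C), 22 (T/A).
There are 8 differences over 38 sites, so p = 8/38 = 0.2105.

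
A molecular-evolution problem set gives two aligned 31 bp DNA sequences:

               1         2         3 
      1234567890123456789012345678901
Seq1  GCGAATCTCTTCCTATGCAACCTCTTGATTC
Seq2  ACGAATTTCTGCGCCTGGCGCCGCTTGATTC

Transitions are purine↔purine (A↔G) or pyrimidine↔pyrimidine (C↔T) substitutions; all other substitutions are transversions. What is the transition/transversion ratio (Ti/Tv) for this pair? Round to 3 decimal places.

0.667

Differing sites — 1:G/A (Ti); 7:C/T (Ti); 11:T/G (Tv); 13:C/G (Tv); 14:T/C (Ti); 15:A/C (Tv); 18:C/G (Tv); 19:A/C (Tv); 20:A/G (Ti); 23:T/G (Tv).
Of the 10 differences, 4 transitions and 6 transversions, so Ti/Tv = 4/6 = 0.667.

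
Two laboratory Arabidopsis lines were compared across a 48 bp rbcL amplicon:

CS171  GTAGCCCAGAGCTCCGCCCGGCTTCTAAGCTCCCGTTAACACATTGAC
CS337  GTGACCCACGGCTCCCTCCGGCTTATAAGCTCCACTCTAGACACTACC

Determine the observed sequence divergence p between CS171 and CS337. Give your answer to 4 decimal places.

0.3125

Mismatches occur at site 3 (A→G), site 4 (G→A), site 9 (G→C), site 10 (A→G), site 16 (G→C), site 17 (C→T), site 25 (C→A), site 34 (C→A), site 35 (G→C), site 37 (T→C), site 38 (A→T), site 40 (C→G), site 44 (T→C), site 46 (G→A), site 47 (A→C).
There are 15 differences over 48 sites, so p = 15/48 = 0.3125.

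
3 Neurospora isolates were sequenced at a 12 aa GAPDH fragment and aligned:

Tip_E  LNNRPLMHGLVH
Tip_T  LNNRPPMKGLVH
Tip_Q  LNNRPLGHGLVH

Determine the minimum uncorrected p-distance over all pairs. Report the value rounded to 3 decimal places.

0.083

Pairwise Hamming distances:
  Tip_E vs Tip_T: 2
  Tip_E vs Tip_Q: 1
  Tip_T vs Tip_Q: 3
The smallest is 1 mismatch, between Tip_E and Tip_Q; p = 1/12 = 0.083.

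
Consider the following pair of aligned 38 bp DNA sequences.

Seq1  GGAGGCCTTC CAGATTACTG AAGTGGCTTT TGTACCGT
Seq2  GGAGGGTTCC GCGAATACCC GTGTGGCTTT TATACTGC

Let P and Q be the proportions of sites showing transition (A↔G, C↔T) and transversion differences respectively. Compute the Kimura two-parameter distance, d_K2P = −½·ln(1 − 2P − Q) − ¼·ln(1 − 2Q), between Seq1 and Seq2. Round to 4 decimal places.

0.4685

Mismatches occur at site 6 (C↔G, transversion), site 7 (C↔T, transition), site 9 (T↔C, transition), site 11 (C↔G, transversion), site 12 (A↔C, transversion), site 15 (T↔A, transversion), site 19 (T↔C, transition), site 20 (G↔C, transversion), site 21 (A↔G, transition), site 22 (A↔T, transversion), site 32 (G↔A, transition), site 36 (C↔T, transition), site 38 (T↔C, transition).
Of the 13 differences, 7 transitions and 6 transversions over 38 sites: P = 7/38 = 0.184211, Q = 6/38 = 0.157895.
d = −0.5·ln(0.473683) − 0.25·ln(0.684210) = −0.5·(-0.747217) − 0.25·(-0.379490) = 0.4685.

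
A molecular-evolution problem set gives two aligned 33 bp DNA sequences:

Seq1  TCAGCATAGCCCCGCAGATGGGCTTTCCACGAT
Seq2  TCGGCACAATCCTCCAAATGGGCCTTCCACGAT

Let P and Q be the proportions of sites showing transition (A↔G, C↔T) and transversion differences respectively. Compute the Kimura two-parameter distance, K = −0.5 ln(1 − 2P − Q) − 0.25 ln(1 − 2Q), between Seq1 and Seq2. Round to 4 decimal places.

Mismatches occur at site 3 (A/G, transition), site 7 (T/C, transition), site 9 (G/A, transition), site 10 (C/T, transition), site 13 (C/T, transition), site 14 (G/C, transversion), site 17 (G/A, transition), site 24 (T/C, transition).
Of the 8 differences, 7 transitions and 1 transversion over 33 sites: P = 7/33 = 0.212121, Q = 1/33 = 0.030303.
d = −0.5·ln(0.545455) − 0.25·ln(0.939394) = −0.5·(-0.606135) − 0.25·(-0.062520) = 0.3187.

0.3187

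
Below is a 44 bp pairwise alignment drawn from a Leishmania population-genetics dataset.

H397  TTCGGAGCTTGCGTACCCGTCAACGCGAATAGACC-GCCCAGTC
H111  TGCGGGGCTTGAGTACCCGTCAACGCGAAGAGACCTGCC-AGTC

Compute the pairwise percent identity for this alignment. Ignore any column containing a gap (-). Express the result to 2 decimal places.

Excluding the 2 gap columns leaves 42 comparable sites.
Differing sites — 2:T/G; 6:A/G; 12:C/A; 30:T/G.
38 of the 42 comparable sites match, so the percent identity is 38/42 × 100 = 90.48%.

90.48%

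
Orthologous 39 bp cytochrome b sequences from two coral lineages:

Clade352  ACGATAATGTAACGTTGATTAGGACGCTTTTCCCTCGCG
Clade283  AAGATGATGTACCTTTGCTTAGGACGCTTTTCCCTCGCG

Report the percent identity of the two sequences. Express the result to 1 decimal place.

Mismatches occur at site 2 (C/A), site 6 (A/G), site 12 (A/C), site 14 (G/T), site 18 (A/C).
34 of the 39 sites match, so the percent identity is 34/39 × 100 = 87.2%.

87.2%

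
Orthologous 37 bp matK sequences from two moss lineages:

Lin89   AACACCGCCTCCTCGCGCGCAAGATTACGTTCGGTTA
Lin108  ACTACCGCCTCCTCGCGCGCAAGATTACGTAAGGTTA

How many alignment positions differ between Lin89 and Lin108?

Mismatches occur at site 2 (A→C), site 3 (C→T), site 31 (T→A), site 32 (C→A).
That gives 4 mismatches out of 37 aligned sites, so the Hamming distance is 4.

4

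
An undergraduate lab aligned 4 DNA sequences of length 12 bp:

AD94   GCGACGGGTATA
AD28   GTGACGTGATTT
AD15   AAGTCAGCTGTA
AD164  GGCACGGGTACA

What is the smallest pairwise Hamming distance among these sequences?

3

Pairwise Hamming distances:
  AD94 vs AD28: 5
  AD94 vs AD15: 6
  AD94 vs AD164: 3
  AD28 vs AD15: 9
  AD28 vs AD164: 7
  AD15 vs AD164: 8
The smallest is 3, between AD94 and AD164.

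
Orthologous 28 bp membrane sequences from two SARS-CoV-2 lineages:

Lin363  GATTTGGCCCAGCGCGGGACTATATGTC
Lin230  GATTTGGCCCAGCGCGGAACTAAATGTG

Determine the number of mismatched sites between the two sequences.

Mismatches occur at site 18 (G→A), site 23 (T→A), site 28 (C→G).
That gives 3 mismatches out of 28 aligned sites, so the Hamming distance is 3.

3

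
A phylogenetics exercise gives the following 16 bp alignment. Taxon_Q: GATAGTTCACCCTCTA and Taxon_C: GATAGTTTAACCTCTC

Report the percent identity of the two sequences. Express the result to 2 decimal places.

The sequences differ at positions 8 (C/T), 10 (C/A), 16 (A/C).
13 of the 16 sites match, so the percent identity is 13/16 × 100 = 81.25%.

81.25%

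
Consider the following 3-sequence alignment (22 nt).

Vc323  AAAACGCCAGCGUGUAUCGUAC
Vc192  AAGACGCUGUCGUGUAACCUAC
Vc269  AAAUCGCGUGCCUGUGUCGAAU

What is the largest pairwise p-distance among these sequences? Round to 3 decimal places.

Pairwise Hamming distances:
  Vc323 vs Vc192: 6
  Vc323 vs Vc269: 7
  Vc192 vs Vc269: 11
The largest is 11 mismatches, between Vc192 and Vc269; p = 11/22 = 0.500.

0.500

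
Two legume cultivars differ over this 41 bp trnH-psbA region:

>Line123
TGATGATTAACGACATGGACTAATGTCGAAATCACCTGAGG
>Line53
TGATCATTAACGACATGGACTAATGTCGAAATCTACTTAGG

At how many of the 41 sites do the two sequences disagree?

4

The sequences differ at positions 5 (G/C), 34 (A/T), 35 (C/A), 38 (G/T).
That gives 4 mismatches out of 41 aligned sites, so the Hamming distance is 4.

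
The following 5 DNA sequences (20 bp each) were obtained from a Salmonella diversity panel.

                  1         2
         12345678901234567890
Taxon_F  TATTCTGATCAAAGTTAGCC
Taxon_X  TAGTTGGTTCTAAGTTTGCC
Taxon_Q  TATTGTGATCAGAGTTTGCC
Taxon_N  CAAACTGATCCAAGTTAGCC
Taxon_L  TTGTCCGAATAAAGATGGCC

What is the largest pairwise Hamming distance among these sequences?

10

Pairwise Hamming distances:
  Taxon_F vs Taxon_X: 6
  Taxon_F vs Taxon_Q: 3
  Taxon_F vs Taxon_N: 4
  Taxon_F vs Taxon_L: 7
  Taxon_X vs Taxon_Q: 6
  Taxon_X vs Taxon_N: 8
  Taxon_X vs Taxon_L: 9
  Taxon_Q vs Taxon_N: 7
  Taxon_Q vs Taxon_L: 9
  Taxon_N vs Taxon_L: 10
The largest is 10, between Taxon_N and Taxon_L.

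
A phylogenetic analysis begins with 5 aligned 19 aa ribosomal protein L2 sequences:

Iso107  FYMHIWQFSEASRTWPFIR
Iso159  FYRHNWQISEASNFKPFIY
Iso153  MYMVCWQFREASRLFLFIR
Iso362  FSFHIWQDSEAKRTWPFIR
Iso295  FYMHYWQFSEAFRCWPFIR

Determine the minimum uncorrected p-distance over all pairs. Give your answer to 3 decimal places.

Pairwise Hamming distances:
  Iso107 vs Iso159: 7
  Iso107 vs Iso153: 7
  Iso107 vs Iso362: 4
  Iso107 vs Iso295: 3
  Iso159 vs Iso153: 11
  Iso159 vs Iso362: 9
  Iso159 vs Iso295: 8
  Iso153 vs Iso362: 11
  Iso153 vs Iso295: 8
  Iso362 vs Iso295: 6
The smallest is 3 mismatches, between Iso107 and Iso295; p = 3/19 = 0.158.

0.158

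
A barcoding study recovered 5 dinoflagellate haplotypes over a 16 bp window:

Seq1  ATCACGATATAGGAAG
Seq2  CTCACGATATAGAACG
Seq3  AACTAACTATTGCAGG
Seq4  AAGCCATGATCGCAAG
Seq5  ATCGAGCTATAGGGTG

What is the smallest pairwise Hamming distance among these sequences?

Pairwise Hamming distances:
  Seq1 vs Seq2: 3
  Seq1 vs Seq3: 8
  Seq1 vs Seq4: 8
  Seq1 vs Seq5: 5
  Seq2 vs Seq3: 9
  Seq2 vs Seq4: 10
  Seq2 vs Seq5: 7
  Seq3 vs Seq4: 7
  Seq3 vs Seq5: 7
  Seq4 vs Seq5: 11
The smallest is 3, between Seq1 and Seq2.

3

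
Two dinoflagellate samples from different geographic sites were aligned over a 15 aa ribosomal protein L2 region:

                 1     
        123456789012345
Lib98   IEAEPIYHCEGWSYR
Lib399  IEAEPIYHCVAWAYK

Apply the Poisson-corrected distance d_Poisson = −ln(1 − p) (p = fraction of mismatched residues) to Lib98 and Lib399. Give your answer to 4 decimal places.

0.3102

The sequences differ at positions 10 (E/V), 11 (G/A), 13 (S/A), 15 (R/K).
p = 4/15 = 0.266667.
d = −ln(1 − 0.266667) = −ln(0.733333) = 0.3102.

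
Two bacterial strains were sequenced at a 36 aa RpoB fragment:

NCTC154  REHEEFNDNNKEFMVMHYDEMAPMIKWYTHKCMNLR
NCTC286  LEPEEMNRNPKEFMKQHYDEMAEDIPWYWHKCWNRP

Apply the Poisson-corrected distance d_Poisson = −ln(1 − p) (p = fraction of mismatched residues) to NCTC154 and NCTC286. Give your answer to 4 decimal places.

0.4925

The sequences differ at positions 1 (R/L), 3 (H/P), 6 (F/M), 8 (D/R), 10 (N/P), 15 (V/K), 16 (M/Q), 23 (P/E), 24 (M/D), 26 (K/P), 29 (T/W), 33 (M/W), 35 (L/R), 36 (R/P).
p = 14/36 = 0.388889.
d = −ln(1 − 0.388889) = −ln(0.611111) = 0.4925.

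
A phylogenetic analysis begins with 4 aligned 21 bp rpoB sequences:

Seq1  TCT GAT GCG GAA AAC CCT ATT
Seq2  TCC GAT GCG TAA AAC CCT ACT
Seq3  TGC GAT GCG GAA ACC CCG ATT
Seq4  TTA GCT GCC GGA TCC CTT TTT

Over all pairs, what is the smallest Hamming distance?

Pairwise Hamming distances:
  Seq1 vs Seq2: 3
  Seq1 vs Seq3: 4
  Seq1 vs Seq4: 9
  Seq2 vs Seq3: 5
  Seq2 vs Seq4: 11
  Seq3 vs Seq4: 9
The smallest is 3, between Seq1 and Seq2.

3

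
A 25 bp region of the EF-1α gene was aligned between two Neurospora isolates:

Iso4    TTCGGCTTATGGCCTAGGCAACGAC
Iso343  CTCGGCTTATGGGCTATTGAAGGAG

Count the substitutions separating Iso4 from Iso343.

The sequences differ at positions 1 (T/C), 13 (C/G), 17 (G/T), 18 (G/T), 19 (C/G), 22 (C/G), 25 (C/G).
That gives 7 mismatches out of 25 aligned sites, so the Hamming distance is 7.

7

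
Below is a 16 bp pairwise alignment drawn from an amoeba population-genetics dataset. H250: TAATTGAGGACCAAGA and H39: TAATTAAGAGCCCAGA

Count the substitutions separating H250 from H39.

4

Mismatches occur at site 6 (G↔A), site 9 (G↔A), site 10 (A↔G), site 13 (A↔C).
That gives 4 mismatches out of 16 aligned sites, so the Hamming distance is 4.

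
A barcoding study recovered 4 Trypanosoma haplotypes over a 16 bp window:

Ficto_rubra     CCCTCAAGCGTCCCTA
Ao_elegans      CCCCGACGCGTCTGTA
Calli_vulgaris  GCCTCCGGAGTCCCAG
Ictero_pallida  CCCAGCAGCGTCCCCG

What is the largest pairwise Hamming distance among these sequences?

10

Pairwise Hamming distances:
  Ficto_rubra vs Ao_elegans: 5
  Ficto_rubra vs Calli_vulgaris: 6
  Ficto_rubra vs Ictero_pallida: 5
  Ao_elegans vs Calli_vulgaris: 10
  Ao_elegans vs Ictero_pallida: 7
  Calli_vulgaris vs Ictero_pallida: 6
The largest is 10, between Ao_elegans and Calli_vulgaris.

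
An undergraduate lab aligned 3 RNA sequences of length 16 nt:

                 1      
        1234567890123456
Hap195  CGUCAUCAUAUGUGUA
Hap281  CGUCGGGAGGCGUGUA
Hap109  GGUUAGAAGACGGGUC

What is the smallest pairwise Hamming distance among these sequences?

6

Pairwise Hamming distances:
  Hap195 vs Hap281: 6
  Hap195 vs Hap109: 8
  Hap281 vs Hap109: 7
The smallest is 6, between Hap195 and Hap281.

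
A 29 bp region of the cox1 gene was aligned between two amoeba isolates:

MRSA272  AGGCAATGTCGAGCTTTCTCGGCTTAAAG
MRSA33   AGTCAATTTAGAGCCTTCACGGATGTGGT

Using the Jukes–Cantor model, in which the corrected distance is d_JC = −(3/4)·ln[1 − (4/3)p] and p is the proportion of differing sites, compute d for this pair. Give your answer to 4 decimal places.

0.5285

The sequences differ at positions 3 (G/T), 8 (G/T), 10 (C/A), 15 (T/C), 19 (T/A), 23 (C/A), 25 (T/G), 26 (A/T), 27 (A/G), 28 (A/G), 29 (G/T).
p = 11/29 = 0.379310.
d = −0.75 · ln(1 − (4/3)·0.379310) = −0.75 · ln(0.494253) = −0.75 · (-0.704708) = 0.5285.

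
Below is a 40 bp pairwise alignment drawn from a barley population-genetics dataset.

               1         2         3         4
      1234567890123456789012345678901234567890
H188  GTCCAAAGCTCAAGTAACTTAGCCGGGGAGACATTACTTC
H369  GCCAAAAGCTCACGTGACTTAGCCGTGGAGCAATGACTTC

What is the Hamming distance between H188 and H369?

The sequences differ at positions 2 (T/C), 4 (C/A), 13 (A/C), 16 (A/G), 26 (G/T), 31 (A/C), 32 (C/A), 35 (T/G).
That gives 8 mismatches out of 40 aligned sites, so the Hamming distance is 8.

8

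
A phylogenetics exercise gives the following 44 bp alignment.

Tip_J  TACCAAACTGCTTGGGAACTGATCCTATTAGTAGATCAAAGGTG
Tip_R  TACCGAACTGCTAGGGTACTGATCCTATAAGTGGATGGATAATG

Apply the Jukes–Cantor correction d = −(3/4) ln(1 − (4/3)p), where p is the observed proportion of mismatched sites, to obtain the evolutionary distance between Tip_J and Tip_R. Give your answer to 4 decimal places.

0.2708

The sequences differ at positions 5 (A/G), 13 (T/A), 17 (A/T), 29 (T/A), 33 (A/G), 37 (C/G), 38 (A/G), 40 (A/T), 41 (G/A), 42 (G/A).
p = 10/44 = 0.227273.
d = −0.75 · ln(1 − (4/3)·0.227273) = −0.75 · ln(0.696969) = −0.75 · (-0.361014) = 0.2708.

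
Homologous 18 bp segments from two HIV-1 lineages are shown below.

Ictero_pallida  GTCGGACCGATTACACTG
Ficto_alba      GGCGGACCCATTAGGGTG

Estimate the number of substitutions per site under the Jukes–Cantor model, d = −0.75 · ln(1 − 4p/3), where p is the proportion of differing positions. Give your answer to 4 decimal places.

Mismatches occur at site 2 (T↔G), site 9 (G↔C), site 14 (C↔G), site 15 (A↔G), site 16 (C↔G).
p = 5/18 = 0.277778.
d = −0.75 · ln(1 − (4/3)·0.277778) = −0.75 · ln(0.629629) = −0.75 · (-0.462625) = 0.3470.

0.3470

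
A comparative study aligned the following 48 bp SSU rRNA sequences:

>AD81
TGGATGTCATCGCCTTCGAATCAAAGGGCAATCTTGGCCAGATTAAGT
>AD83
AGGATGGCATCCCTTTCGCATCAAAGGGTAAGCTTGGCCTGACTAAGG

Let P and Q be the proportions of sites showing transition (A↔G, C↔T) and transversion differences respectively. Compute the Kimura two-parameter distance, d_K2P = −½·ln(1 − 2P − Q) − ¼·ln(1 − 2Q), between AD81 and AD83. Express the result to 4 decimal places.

0.2441

Mismatches occur at site 1 (T→A, transversion), site 7 (T→G, transversion), site 12 (G→C, transversion), site 14 (C→T, transition), site 19 (A→C, transversion), site 29 (C→T, transition), site 32 (T→G, transversion), site 40 (A→T, transversion), site 43 (T→C, transition), site 48 (T→G, transversion).
Of the 10 differences, 3 transitions and 7 transversions over 48 sites: P = 3/48 = 0.062500, Q = 7/48 = 0.145833.
d = −0.5·ln(0.729167) − 0.25·ln(0.708334) = −0.5·(-0.315852) − 0.25·(-0.344840) = 0.2441.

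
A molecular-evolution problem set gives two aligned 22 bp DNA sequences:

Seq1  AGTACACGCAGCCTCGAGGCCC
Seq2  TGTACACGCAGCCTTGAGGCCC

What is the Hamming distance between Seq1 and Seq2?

2

The sequences differ at positions 1 (A/T), 15 (C/T).
That gives 2 mismatches out of 22 aligned sites, so the Hamming distance is 2.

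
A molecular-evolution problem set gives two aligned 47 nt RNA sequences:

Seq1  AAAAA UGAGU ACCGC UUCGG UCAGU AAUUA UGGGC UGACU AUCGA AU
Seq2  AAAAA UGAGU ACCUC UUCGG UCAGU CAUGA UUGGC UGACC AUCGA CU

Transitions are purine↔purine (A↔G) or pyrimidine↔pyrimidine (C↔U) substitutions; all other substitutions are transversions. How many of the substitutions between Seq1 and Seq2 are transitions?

1

Differing sites — 14:G/U (Tv); 26:A/C (Tv); 29:U/G (Tv); 32:G/U (Tv); 40:U/C (Ti); 46:A/C (Tv).
Of the 6 differences, 1 transition and 5 transversions, so the answer is 1.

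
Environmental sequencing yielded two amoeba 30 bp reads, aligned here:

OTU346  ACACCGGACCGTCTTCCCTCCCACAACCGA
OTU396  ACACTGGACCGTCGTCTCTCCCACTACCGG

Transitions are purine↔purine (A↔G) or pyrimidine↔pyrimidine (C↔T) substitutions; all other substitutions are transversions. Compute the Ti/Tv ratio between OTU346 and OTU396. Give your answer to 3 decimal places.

1.500

The sequences differ at positions 5 (C/T, transition), 14 (T/G, transversion), 17 (C/T, transition), 25 (A/T, transversion), 30 (A/G, transition).
Of the 5 differences, 3 transitions and 2 transversions, so Ti/Tv = 3/2 = 1.500.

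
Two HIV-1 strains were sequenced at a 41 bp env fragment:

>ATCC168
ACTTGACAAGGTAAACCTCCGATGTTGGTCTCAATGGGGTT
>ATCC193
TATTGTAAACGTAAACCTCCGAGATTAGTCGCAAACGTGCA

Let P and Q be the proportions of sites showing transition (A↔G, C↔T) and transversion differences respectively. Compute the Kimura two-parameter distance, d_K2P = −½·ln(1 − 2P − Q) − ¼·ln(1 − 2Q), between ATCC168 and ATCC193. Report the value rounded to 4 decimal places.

Mismatches occur at site 1 (A↔T, transversion), site 2 (C↔A, transversion), site 6 (A↔T, transversion), site 7 (C↔A, transversion), site 10 (G↔C, transversion), site 23 (T↔G, transversion), site 24 (G↔A, transition), site 27 (G↔A, transition), site 31 (T↔G, transversion), site 35 (T↔A, transversion), site 36 (G↔C, transversion), site 38 (G↔T, transversion), site 40 (T↔C, transition), site 41 (T↔A, transversion).
Of the 14 differences, 3 transitions and 11 transversions over 41 sites: P = 3/41 = 0.073171, Q = 11/41 = 0.268293.
d = −0.5·ln(0.585365) − 0.25·ln(0.463414) = −0.5·(-0.535520) − 0.25·(-0.769134) = 0.4600.

0.4600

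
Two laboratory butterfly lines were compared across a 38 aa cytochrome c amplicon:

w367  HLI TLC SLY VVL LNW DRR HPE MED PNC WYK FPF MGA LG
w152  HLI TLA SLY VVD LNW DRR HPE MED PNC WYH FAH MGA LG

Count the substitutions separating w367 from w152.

5

Differing sites — 6:C/A; 12:L/D; 30:K/H; 32:P/A; 33:F/H.
That gives 5 mismatches out of 38 aligned sites, so the Hamming distance is 5.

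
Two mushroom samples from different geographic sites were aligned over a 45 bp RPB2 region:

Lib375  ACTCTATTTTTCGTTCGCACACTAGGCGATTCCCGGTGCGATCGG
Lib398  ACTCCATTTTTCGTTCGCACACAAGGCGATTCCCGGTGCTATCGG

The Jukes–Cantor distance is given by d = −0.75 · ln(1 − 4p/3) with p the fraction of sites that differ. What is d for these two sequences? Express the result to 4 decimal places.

Differing sites — 5:T/C; 23:T/A; 40:G/T.
p = 3/45 = 0.066667.
d = −0.75 · ln(1 − (4/3)·0.066667) = −0.75 · ln(0.911111) = −0.75 · (-0.093091) = 0.0698.

0.0698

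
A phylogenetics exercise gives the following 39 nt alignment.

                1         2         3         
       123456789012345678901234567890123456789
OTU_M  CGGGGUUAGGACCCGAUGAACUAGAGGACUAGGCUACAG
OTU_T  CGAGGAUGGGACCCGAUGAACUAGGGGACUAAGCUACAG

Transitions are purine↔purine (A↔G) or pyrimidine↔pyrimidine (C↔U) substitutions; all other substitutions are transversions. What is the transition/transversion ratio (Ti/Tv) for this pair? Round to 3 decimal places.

4.000

Mismatches occur at site 3 (G↔A, transition), site 6 (U↔A, transversion), site 8 (A↔G, transition), site 25 (A↔G, transition), site 32 (G↔A, transition).
Of the 5 differences, 4 transitions and 1 transversion, so Ti/Tv = 4/1 = 4.000.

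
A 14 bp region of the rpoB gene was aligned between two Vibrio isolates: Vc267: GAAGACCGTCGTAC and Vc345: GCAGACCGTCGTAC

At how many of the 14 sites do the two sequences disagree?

Differing sites — 2:A/C.
That gives 1 mismatch out of 14 aligned sites, so the Hamming distance is 1.

1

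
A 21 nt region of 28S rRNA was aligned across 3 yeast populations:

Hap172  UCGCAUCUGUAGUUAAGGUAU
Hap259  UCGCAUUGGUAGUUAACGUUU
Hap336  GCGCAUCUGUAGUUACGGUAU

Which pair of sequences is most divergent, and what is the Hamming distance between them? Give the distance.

Pairwise Hamming distances:
  Hap172 vs Hap259: 4
  Hap172 vs Hap336: 2
  Hap259 vs Hap336: 6
The largest is 6, between Hap259 and Hap336.

6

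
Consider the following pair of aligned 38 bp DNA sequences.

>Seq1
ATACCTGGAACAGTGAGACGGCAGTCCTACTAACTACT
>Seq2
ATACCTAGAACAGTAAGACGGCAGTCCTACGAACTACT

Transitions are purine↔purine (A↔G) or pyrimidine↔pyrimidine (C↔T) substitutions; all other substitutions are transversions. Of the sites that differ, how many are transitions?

2

Mismatches occur at site 7 (G→A, transition), site 15 (G→A, transition), site 31 (T→G, transversion).
Of the 3 differences, 2 transitions and 1 transversion, so the answer is 2.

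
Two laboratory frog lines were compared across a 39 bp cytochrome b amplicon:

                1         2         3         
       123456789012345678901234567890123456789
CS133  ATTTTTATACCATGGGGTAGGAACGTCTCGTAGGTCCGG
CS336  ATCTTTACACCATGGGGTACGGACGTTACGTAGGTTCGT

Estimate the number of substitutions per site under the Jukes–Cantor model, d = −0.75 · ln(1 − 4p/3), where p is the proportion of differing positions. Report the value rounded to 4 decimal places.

0.2396

Mismatches occur at site 3 (T/C), site 8 (T/C), site 20 (G/C), site 22 (A/G), site 27 (C/T), site 28 (T/A), site 36 (C/T), site 39 (G/T).
p = 8/39 = 0.205128.
d = −0.75 · ln(1 − (4/3)·0.205128) = −0.75 · ln(0.726496) = −0.75 · (-0.319522) = 0.2396.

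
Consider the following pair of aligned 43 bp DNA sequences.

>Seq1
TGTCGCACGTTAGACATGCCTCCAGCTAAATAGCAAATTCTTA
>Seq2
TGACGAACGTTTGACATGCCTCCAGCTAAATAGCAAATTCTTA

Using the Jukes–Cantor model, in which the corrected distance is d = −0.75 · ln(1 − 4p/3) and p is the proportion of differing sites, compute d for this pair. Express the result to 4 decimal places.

The sequences differ at positions 3 (T/A), 6 (C/A), 12 (A/T).
p = 3/43 = 0.069767.
d = −0.75 · ln(1 − (4/3)·0.069767) = −0.75 · ln(0.906977) = −0.75 · (-0.097638) = 0.0732.

0.0732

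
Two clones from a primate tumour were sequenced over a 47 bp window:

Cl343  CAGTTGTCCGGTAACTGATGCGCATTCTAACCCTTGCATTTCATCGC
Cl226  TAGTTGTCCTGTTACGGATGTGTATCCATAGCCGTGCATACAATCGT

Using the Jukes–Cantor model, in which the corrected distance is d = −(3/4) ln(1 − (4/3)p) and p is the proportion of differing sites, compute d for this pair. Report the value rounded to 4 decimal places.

0.4157

The sequences differ at positions 1 (C/T), 10 (G/T), 13 (A/T), 16 (T/G), 21 (C/T), 23 (C/T), 26 (T/C), 28 (T/A), 29 (A/T), 31 (C/G), 34 (T/G), 40 (T/A), 41 (T/C), 42 (C/A), 47 (C/T).
p = 15/47 = 0.319149.
d = −0.75 · ln(1 − (4/3)·0.319149) = −0.75 · ln(0.574468) = −0.75 · (-0.554311) = 0.4157.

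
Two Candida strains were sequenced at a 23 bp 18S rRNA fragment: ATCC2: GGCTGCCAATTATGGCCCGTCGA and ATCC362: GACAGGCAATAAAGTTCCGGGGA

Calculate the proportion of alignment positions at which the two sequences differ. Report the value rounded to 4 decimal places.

Mismatches occur at site 2 (G↔A), site 4 (T↔A), site 6 (C↔G), site 11 (T↔A), site 13 (T↔A), site 15 (G↔T), site 16 (C↔T), site 20 (T↔G), site 21 (C↔G).
There are 9 differences over 23 sites, so p = 9/23 = 0.3913.

0.3913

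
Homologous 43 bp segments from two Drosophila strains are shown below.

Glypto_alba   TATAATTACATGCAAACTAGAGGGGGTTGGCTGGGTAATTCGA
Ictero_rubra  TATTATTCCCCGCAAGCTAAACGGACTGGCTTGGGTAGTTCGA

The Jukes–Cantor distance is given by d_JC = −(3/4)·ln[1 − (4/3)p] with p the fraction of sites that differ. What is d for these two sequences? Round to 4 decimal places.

0.3870

Mismatches occur at site 4 (A→T), site 8 (A→C), site 10 (A→C), site 11 (T→C), site 16 (A→G), site 20 (G→A), site 22 (G→C), site 25 (G→A), site 26 (G→C), site 28 (T→G), site 30 (G→C), site 31 (C→T), site 38 (A→G).
p = 13/43 = 0.302326.
d = −0.75 · ln(1 − (4/3)·0.302326) = −0.75 · ln(0.596899) = −0.75 · (-0.516007) = 0.3870.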